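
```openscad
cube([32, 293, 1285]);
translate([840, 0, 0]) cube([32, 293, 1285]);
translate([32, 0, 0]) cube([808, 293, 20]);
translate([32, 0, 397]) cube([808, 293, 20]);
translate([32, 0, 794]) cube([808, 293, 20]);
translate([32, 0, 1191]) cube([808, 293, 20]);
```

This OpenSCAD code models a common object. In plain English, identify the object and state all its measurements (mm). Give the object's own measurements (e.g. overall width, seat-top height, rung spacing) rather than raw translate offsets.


An open bookshelf. Two side panels, each 32 mm thick, 293 mm deep and 1285 mm tall, stand 872 mm apart (outside-to-outside). Between them sit 4 shelves, each 20 mm thick and 293 mm deep, spanning the full gap between the sides. The bottom shelf rests on the floor (its underside at z = 0) and the clear gap between one shelf's top and the next shelf's underside is 377 mm.


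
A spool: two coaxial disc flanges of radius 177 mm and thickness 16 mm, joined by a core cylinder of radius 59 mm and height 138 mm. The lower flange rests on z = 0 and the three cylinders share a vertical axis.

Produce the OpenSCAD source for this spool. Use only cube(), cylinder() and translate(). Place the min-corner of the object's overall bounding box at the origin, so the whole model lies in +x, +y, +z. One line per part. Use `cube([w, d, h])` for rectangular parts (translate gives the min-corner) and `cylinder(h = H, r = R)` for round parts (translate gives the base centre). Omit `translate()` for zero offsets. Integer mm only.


translate([177, 177, 0]) cylinder(h = 16, r = 177);
translate([177, 177, 16]) cylinder(h = 138, r = 59);
translate([177, 177, 154]) cylinder(h = 16, r = 177);


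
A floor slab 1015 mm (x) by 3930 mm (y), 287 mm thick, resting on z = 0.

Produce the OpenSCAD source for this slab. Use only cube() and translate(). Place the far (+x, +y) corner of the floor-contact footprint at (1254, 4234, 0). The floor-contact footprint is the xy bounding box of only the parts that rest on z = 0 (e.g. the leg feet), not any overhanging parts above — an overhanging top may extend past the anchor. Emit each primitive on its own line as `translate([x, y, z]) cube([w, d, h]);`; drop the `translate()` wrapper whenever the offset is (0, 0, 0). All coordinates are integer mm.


translate([239, 304, 0]) cube([1015, 3930, 287]);


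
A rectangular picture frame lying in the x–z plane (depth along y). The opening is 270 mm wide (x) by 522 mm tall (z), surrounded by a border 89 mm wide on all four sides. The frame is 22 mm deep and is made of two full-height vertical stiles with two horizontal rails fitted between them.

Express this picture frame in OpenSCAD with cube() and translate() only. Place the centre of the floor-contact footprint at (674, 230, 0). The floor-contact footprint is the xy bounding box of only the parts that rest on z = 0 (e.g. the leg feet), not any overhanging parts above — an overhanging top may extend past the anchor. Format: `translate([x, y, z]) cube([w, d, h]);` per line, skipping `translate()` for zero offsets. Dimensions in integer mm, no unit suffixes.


translate([450, 219, 0]) cube([89, 22, 700]);
translate([809, 219, 0]) cube([89, 22, 700]);
translate([539, 219, 0]) cube([270, 22, 89]);
translate([539, 219, 611]) cube([270, 22, 89]);


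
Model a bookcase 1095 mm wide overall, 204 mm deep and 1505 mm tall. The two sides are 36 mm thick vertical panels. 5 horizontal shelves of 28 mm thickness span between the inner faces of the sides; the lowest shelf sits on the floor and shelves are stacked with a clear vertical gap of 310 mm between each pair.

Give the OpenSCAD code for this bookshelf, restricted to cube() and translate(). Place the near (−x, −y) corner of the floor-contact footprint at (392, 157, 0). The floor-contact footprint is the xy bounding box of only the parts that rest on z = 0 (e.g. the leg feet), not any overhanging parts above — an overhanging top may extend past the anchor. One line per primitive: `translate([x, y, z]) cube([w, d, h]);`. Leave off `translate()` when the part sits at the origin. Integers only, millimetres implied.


translate([392, 157, 0]) cube([36, 204, 1505]);
translate([1451, 157, 0]) cube([36, 204, 1505]);
translate([428, 157, 0]) cube([1023, 204, 28]);
translate([428, 157, 338]) cube([1023, 204, 28]);
translate([428, 157, 676]) cube([1023, 204, 28]);
translate([428, 157, 1014]) cube([1023, 204, 28]);
translate([428, 157, 1352]) cube([1023, 204, 28]);


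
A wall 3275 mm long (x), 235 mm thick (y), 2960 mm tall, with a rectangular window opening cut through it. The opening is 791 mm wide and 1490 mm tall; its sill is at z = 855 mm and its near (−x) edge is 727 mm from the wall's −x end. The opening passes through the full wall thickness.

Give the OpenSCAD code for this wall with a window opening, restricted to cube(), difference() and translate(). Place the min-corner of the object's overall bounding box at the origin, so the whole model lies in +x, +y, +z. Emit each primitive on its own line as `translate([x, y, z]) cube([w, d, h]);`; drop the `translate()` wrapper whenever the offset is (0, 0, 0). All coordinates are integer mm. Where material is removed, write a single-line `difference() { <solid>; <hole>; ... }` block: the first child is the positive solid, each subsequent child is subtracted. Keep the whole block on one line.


difference() { cube([3275, 235, 2960]); translate([727, 0, 855]) cube([791, 235, 1490]); }


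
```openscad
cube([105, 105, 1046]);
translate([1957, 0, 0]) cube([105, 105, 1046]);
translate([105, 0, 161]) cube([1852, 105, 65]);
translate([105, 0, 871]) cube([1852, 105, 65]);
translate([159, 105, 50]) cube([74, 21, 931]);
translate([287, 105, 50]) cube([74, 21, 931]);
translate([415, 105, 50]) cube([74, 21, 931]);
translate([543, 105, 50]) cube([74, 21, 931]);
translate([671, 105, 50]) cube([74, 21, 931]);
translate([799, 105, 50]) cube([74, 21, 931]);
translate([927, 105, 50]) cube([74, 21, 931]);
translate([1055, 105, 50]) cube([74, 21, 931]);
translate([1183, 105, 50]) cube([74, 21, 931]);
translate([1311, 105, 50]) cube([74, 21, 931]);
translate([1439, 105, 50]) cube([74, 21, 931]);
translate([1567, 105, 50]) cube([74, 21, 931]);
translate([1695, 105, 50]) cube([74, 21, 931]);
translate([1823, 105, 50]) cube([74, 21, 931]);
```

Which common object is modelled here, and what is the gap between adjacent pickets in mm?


A fence section. The picket gap is 54 mm.

Two posts, two rails, 14 pickets — a fence section. Span 1852 mm holds 14 pickets of 74 mm with 15 equal gaps: ⌊(1852 − 14·74) / 15⌋ = 54 mm.


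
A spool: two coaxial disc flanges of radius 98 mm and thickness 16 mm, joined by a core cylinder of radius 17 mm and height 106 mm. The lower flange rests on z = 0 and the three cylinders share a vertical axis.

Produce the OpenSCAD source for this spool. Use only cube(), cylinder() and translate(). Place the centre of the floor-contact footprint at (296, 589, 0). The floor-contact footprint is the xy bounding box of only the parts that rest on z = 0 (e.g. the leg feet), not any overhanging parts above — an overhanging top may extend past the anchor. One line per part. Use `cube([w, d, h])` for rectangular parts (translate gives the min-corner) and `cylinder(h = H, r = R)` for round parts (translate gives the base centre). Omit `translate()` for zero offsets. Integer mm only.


translate([296, 589, 0]) cylinder(h = 16, r = 98);
translate([296, 589, 16]) cylinder(h = 106, r = 17);
translate([296, 589, 122]) cylinder(h = 16, r = 98);


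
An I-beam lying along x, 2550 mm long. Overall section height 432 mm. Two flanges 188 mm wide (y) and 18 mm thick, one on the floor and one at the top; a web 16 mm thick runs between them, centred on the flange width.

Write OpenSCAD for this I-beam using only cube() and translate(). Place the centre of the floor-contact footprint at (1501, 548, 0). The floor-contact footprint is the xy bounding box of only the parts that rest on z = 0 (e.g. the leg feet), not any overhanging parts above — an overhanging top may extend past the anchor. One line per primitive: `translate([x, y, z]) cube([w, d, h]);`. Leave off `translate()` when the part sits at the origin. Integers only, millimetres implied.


translate([226, 454, 0]) cube([2550, 188, 18]);
translate([226, 540, 18]) cube([2550, 16, 396]);
translate([226, 454, 414]) cube([2550, 188, 18]);


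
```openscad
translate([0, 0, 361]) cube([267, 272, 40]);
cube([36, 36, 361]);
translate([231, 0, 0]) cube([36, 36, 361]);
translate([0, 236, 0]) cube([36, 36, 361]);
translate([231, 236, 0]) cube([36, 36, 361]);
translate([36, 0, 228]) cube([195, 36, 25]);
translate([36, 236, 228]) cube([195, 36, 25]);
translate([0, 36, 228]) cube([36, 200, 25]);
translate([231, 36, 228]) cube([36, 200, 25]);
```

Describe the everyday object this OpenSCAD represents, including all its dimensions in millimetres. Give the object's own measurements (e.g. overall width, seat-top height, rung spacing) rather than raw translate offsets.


A simple wooden stool: a rectangular seat 267 mm (x) by 272 mm (y), 40 mm thick, top face at z = 401 mm, on four square legs, each 36×36 mm in cross-section. The legs rest on z = 0, each flush with a corner of the seat. Four stretchers, 36 mm wide and 25 mm tall, connect adjacent legs with their undersides at z = 228 mm, each running between the inner faces of the legs it joins and aligned with the legs' outer faces on the other axis.


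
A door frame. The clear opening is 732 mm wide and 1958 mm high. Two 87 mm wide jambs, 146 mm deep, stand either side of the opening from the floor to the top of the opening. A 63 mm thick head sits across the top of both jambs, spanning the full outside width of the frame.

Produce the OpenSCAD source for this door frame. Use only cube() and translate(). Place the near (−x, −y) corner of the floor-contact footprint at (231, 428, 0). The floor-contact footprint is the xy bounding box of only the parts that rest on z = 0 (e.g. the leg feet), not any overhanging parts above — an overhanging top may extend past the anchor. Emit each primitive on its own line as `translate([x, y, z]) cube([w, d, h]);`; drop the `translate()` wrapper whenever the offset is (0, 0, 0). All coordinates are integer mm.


translate([231, 428, 0]) cube([87, 146, 1958]);
translate([1050, 428, 0]) cube([87, 146, 1958]);
translate([231, 428, 1958]) cube([906, 146, 63]);


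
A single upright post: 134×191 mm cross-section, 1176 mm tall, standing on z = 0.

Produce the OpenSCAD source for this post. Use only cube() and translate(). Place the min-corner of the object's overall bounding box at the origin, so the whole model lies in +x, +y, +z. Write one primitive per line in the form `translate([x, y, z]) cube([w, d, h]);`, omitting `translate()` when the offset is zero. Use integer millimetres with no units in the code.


cube([134, 191, 1176]);


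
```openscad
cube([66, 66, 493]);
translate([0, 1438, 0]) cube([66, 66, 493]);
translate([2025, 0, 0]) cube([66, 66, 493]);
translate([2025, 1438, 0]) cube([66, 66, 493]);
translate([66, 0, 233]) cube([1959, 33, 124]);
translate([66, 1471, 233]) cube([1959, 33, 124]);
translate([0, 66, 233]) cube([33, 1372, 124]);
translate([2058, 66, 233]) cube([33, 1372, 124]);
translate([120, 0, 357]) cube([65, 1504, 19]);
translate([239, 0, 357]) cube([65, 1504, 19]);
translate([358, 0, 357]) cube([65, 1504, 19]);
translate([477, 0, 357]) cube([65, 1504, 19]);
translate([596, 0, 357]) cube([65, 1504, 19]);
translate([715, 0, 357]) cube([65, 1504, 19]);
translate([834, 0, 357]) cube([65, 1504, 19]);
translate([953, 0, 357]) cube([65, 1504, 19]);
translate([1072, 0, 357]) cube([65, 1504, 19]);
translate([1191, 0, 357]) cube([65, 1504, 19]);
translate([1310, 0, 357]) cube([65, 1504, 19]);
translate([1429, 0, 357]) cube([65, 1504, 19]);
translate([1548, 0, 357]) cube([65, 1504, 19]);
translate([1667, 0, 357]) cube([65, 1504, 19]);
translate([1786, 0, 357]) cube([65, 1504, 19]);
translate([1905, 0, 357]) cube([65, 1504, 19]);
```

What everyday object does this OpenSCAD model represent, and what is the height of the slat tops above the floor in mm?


A bed frame. The slat-top height is 376 mm.

Four posts, four rails, and a row of slats — a bed frame. Slats sit on the rails at z = 233 + 124 = 357; with slat thickness 19, the top is 376 mm.


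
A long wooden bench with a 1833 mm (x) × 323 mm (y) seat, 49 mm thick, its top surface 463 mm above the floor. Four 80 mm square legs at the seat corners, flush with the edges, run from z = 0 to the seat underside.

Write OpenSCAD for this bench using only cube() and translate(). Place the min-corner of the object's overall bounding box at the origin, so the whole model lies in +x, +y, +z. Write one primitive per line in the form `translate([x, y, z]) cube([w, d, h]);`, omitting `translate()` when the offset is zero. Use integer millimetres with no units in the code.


// leg_h = 463 − 49 = 414
translate([0, 0, 414]) cube([1833, 323, 49]);
cube([80, 80, 414]);
translate([0, 243, 0]) cube([80, 80, 414]);
translate([1753, 0, 0]) cube([80, 80, 414]);
translate([1753, 243, 0]) cube([80, 80, 414]);


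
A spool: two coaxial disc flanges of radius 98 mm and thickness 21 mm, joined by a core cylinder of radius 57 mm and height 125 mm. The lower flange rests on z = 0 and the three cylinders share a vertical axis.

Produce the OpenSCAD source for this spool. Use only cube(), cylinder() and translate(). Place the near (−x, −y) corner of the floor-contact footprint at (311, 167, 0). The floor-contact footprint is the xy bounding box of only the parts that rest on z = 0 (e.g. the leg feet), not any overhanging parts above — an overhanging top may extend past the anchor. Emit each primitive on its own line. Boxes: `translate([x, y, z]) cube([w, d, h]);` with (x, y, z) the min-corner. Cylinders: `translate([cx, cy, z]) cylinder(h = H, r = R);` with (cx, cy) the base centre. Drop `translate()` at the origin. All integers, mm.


translate([409, 265, 0]) cylinder(h = 21, r = 98);
translate([409, 265, 21]) cylinder(h = 125, r = 57);
translate([409, 265, 146]) cylinder(h = 21, r = 98);


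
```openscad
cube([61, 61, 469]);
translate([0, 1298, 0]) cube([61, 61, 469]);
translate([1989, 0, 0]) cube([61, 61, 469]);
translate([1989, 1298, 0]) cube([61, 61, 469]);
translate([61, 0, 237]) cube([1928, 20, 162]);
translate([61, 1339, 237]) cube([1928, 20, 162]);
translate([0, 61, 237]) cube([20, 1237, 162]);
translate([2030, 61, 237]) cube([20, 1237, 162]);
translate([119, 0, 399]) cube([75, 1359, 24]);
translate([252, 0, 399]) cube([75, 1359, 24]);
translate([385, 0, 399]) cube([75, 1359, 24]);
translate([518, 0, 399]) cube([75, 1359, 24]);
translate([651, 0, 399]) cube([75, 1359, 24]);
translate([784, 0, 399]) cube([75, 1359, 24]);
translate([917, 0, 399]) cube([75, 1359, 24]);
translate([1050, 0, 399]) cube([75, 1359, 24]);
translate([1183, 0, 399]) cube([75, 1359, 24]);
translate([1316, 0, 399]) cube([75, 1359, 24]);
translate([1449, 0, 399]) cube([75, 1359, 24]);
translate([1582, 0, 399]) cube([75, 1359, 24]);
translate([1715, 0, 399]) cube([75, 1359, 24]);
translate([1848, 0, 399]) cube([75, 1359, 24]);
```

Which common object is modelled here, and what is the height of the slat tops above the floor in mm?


A bed frame. The slat-top height is 423 mm.

Four posts, four rails, and a row of slats — a bed frame. Slats sit on the rails at z = 237 + 162 = 399; with slat thickness 24, the top is 423 mm.


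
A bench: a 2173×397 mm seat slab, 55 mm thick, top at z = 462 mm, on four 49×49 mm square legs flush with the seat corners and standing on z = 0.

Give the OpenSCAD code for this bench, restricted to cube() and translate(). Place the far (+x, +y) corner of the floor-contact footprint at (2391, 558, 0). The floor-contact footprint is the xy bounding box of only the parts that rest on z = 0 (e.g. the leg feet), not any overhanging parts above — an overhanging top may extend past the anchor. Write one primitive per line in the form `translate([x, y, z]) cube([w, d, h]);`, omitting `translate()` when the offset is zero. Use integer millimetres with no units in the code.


translate([218, 161, 407]) cube([2173, 397, 55]);
translate([218, 161, 0]) cube([49, 49, 407]);
translate([218, 509, 0]) cube([49, 49, 407]);
translate([2342, 161, 0]) cube([49, 49, 407]);
translate([2342, 509, 0]) cube([49, 49, 407]);


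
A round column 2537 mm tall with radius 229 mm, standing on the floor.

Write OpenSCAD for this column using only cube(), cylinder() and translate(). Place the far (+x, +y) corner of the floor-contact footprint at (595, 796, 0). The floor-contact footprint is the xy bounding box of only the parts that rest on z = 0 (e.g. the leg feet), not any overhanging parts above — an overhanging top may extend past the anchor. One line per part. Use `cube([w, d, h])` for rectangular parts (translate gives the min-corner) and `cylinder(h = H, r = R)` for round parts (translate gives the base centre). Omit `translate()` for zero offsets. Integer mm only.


translate([366, 567, 0]) cylinder(h = 2537, r = 229);


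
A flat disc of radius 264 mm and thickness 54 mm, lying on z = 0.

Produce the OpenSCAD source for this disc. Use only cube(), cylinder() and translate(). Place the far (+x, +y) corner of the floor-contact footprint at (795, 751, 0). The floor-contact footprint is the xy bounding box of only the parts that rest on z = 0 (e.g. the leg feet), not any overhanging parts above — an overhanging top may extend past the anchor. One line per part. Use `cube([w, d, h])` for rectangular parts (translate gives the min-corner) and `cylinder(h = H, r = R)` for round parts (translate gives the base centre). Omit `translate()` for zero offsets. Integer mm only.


translate([531, 487, 0]) cylinder(h = 54, r = 264);


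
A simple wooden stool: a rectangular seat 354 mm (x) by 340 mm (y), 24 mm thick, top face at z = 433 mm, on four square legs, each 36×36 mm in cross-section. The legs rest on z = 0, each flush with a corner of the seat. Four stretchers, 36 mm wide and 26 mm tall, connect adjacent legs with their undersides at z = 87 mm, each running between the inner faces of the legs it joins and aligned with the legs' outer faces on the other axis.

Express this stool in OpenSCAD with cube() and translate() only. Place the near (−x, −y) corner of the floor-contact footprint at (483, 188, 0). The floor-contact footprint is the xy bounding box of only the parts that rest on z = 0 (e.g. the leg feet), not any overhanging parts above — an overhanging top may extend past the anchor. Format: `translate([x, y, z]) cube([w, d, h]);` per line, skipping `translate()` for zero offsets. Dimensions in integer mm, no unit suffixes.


translate([483, 188, 409]) cube([354, 340, 24]);
translate([483, 188, 0]) cube([36, 36, 409]);
translate([801, 188, 0]) cube([36, 36, 409]);
translate([483, 492, 0]) cube([36, 36, 409]);
translate([801, 492, 0]) cube([36, 36, 409]);
translate([519, 188, 87]) cube([282, 36, 26]);
translate([519, 492, 87]) cube([282, 36, 26]);
translate([483, 224, 87]) cube([36, 268, 26]);
translate([801, 224, 87]) cube([36, 268, 26]);


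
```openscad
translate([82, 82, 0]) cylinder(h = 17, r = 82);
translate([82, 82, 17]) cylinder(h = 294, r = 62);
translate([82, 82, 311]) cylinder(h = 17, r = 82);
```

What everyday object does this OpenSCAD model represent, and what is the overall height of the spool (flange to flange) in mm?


A spool. The overall height is 328 mm.

Three coaxial cylinders, large–small–large — a spool. Two 17 mm flanges and a 294 mm core give 17 + 294 + 17 = 328 mm.


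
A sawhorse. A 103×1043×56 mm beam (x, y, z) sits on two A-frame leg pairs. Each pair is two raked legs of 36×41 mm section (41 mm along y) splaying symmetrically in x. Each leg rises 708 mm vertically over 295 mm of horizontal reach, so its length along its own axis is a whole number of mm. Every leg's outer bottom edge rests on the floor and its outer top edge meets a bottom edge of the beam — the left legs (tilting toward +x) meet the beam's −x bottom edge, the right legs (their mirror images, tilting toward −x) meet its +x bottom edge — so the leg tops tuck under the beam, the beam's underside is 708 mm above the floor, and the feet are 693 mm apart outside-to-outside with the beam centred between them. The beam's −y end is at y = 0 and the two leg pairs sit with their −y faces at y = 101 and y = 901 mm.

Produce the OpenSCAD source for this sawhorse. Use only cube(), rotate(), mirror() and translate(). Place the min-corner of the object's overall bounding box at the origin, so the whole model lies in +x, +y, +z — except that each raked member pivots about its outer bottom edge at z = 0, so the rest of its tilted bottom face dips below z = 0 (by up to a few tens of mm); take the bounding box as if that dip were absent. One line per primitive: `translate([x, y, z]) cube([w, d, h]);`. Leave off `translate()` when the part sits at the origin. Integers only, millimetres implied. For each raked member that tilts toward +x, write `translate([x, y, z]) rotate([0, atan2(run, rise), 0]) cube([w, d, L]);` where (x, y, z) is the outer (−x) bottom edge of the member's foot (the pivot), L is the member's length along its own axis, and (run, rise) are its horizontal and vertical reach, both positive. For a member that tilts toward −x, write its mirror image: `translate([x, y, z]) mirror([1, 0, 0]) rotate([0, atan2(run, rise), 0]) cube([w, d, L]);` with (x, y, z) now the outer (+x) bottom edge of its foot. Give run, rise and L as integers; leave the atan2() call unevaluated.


// leg length = √(295² + 708²) = 767
// right-leg outer foot x = 2·295 + 103 = 693
// beam min-corner = (295, 0, 708)
translate([295, 0, 708]) cube([103, 1043, 56]);
translate([0, 101, 0]) rotate([0, atan2(295, 708), 0]) cube([36, 41, 767]);
translate([693, 101, 0]) mirror([1, 0, 0]) rotate([0, atan2(295, 708), 0]) cube([36, 41, 767]);
translate([0, 901, 0]) rotate([0, atan2(295, 708), 0]) cube([36, 41, 767]);
translate([693, 901, 0]) mirror([1, 0, 0]) rotate([0, atan2(295, 708), 0]) cube([36, 41, 767]);


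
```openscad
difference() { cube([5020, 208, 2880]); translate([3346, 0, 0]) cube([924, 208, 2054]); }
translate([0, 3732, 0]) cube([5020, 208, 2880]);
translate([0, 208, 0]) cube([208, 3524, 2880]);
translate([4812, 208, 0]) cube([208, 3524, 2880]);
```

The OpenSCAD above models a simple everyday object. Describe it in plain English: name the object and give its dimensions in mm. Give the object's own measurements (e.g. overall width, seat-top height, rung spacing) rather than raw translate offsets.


A single room: four walls, each 2880 mm tall and 208 mm thick, enclosing an outside footprint 5020×3940 mm (x × y), no floor or roof. The front and back walls (−y and +y sides) run the full x-width; the side walls fit between their inner faces. A door opening 924 mm wide and 2054 mm tall is cut through the front wall from the floor up, its −x edge 3346 mm from the wall's −x end.


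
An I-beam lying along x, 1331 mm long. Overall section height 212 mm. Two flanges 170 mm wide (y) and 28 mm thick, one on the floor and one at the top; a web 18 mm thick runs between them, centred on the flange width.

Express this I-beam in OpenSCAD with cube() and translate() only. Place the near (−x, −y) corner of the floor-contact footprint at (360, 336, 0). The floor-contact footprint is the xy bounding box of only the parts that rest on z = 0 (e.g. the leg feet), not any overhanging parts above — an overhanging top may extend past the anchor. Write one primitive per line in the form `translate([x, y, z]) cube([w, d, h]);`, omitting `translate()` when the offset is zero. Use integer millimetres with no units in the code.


translate([360, 336, 0]) cube([1331, 170, 28]);
translate([360, 412, 28]) cube([1331, 18, 156]);
translate([360, 336, 184]) cube([1331, 170, 28]);


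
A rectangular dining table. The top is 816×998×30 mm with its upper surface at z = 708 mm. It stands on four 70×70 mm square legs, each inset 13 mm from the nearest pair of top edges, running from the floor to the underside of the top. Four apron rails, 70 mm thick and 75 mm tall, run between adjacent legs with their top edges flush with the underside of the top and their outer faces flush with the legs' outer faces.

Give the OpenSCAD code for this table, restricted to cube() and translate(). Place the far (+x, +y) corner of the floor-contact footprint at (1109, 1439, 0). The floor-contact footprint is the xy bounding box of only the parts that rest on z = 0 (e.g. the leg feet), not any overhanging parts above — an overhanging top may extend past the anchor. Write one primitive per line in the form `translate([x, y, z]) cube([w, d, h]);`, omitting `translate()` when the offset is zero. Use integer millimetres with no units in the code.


translate([306, 454, 678]) cube([816, 998, 30]);
translate([319, 467, 0]) cube([70, 70, 678]);
translate([1039, 467, 0]) cube([70, 70, 678]);
translate([319, 1369, 0]) cube([70, 70, 678]);
translate([1039, 1369, 0]) cube([70, 70, 678]);
translate([389, 467, 603]) cube([650, 70, 75]);
translate([389, 1369, 603]) cube([650, 70, 75]);
translate([319, 537, 603]) cube([70, 832, 75]);
translate([1039, 537, 603]) cube([70, 832, 75]);


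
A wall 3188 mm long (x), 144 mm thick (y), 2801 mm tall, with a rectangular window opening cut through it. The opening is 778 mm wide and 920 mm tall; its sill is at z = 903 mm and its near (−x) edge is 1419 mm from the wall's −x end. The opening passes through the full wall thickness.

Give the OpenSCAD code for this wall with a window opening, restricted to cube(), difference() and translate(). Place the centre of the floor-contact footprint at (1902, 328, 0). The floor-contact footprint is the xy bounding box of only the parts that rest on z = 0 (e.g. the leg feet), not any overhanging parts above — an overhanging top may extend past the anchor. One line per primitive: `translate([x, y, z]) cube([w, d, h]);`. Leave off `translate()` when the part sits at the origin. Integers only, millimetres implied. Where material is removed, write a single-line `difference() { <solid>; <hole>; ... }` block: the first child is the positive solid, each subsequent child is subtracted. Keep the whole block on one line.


difference() { translate([308, 256, 0]) cube([3188, 144, 2801]); translate([1727, 256, 903]) cube([778, 144, 920]); }


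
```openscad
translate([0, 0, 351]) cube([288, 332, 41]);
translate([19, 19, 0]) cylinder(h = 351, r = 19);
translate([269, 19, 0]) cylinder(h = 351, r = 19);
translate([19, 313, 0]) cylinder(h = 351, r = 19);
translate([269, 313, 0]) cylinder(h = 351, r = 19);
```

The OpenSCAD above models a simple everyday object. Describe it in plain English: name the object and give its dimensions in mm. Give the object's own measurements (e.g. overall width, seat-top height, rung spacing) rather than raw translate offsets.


A four-legged stool. The seat is a 288×332×41 mm slab whose top surface is at z = 392 mm; four round legs, each 38 mm in diameter, run from the floor (z = 0) to the underside of the seat, each leg's axis is inset half a diameter from the nearest pair of seat edges (so the leg's bounding box is flush with the corner).


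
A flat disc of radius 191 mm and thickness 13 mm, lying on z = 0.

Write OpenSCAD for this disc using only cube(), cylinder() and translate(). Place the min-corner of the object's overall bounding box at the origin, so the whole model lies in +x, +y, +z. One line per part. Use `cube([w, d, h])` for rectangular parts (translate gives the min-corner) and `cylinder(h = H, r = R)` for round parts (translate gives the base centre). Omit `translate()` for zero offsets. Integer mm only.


translate([191, 191, 0]) cylinder(h = 13, r = 191);


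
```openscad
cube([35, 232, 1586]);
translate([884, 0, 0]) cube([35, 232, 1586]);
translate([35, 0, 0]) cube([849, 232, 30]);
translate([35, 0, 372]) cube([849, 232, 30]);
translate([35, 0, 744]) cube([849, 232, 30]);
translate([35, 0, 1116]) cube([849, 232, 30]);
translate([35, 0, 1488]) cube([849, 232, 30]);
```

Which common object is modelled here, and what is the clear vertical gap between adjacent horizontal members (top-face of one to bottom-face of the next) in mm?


A bookshelf. The clear shelf gap is 342 mm.

Two tall side panels with 5 horizontal boards between them — a bookshelf. The first two shelf undersides are at z = 0 and z = 372; with shelf thickness 30, the clear gap is 372 − 0 − 30 = 342 mm.


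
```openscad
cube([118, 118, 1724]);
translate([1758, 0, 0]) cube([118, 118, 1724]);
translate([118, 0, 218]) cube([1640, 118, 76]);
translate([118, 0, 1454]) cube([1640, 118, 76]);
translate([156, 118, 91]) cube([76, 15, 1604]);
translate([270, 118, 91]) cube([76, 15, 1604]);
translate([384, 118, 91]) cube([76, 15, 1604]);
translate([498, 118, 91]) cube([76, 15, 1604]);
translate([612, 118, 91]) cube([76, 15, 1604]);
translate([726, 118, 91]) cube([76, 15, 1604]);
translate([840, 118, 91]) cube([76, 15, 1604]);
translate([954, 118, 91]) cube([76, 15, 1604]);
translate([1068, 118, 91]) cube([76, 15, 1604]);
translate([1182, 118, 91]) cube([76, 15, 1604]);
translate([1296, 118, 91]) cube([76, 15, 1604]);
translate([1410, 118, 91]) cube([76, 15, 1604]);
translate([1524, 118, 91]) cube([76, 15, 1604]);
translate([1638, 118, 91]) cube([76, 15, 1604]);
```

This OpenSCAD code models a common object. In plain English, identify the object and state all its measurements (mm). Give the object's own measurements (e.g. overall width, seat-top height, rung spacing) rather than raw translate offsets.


A fence section. Two 118×118 mm posts, 1724 mm tall, stand on the floor with a clear span of 1640 mm between their inner faces. Two horizontal rails of 118×76 mm section span the gap between the posts with their undersides at z = 218 mm and z = 1454 mm, flush with the posts' −y face. 14 pickets, each 76 mm wide, 15 mm thick and 1604 mm tall, are fixed to the +y face of the rails with their bottoms at z = 91 mm, spaced across the span with a 38 mm gap after the −x post and between neighbouring pickets, with 44 mm left before the +x post.


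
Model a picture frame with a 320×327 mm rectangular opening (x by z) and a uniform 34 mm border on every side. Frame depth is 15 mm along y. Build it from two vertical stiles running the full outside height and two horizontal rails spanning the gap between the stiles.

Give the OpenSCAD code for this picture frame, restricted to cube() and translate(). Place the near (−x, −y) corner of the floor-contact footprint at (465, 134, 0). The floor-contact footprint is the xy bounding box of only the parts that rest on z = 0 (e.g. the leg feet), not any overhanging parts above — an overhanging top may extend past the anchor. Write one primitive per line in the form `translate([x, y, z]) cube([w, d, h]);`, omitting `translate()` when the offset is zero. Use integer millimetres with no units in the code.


translate([465, 134, 0]) cube([34, 15, 395]);
translate([819, 134, 0]) cube([34, 15, 395]);
translate([499, 134, 0]) cube([320, 15, 34]);
translate([499, 134, 361]) cube([320, 15, 34]);


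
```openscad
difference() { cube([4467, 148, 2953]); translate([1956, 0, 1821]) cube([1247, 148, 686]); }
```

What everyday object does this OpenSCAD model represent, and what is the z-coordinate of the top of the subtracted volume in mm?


A wall with a window opening. The window head height is 2507 mm.

A wall with a rectangular opening subtracted — a window. Sill at z = 1821, opening 686 mm tall, so the head is at 1821 + 686 = 2507 mm.


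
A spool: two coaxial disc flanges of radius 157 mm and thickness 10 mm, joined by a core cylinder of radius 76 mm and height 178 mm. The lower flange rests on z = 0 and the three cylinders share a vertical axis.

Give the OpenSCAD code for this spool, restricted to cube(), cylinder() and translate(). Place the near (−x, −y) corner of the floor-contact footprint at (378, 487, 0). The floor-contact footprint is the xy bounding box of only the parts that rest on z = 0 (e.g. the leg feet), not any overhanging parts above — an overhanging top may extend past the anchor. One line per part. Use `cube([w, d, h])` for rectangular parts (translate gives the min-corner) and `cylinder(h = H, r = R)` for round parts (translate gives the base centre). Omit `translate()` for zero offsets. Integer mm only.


translate([535, 644, 0]) cylinder(h = 10, r = 157);
translate([535, 644, 10]) cylinder(h = 178, r = 76);
translate([535, 644, 188]) cylinder(h = 10, r = 157);


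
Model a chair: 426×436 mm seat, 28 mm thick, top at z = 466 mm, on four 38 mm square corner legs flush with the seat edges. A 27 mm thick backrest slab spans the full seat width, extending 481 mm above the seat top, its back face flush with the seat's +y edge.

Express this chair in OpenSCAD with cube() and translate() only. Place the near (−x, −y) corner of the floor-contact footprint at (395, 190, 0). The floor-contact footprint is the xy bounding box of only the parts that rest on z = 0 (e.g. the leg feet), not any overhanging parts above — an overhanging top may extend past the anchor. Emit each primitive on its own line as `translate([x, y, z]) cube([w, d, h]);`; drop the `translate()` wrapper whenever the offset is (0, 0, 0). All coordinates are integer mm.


translate([395, 190, 438]) cube([426, 436, 28]);
translate([395, 190, 0]) cube([38, 38, 438]);
translate([783, 190, 0]) cube([38, 38, 438]);
translate([395, 588, 0]) cube([38, 38, 438]);
translate([783, 588, 0]) cube([38, 38, 438]);
translate([395, 599, 466]) cube([426, 27, 481]);


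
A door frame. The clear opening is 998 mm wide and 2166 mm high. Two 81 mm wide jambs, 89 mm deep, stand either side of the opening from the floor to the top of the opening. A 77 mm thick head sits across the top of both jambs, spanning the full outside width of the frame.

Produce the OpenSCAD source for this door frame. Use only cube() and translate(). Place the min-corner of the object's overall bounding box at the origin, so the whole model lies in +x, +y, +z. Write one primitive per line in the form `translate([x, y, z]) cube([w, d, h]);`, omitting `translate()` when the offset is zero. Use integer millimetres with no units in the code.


cube([81, 89, 2166]);
translate([1079, 0, 0]) cube([81, 89, 2166]);
translate([0, 0, 2166]) cube([1160, 89, 77]);


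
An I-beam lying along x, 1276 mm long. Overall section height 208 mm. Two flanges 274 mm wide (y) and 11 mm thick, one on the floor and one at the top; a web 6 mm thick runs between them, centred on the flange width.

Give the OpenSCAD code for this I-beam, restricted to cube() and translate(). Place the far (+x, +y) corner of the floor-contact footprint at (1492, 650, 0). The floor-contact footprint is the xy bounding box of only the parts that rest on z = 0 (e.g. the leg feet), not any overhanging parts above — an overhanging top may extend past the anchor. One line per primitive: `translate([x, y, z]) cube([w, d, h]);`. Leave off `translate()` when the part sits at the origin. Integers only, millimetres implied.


translate([216, 376, 0]) cube([1276, 274, 11]);
translate([216, 510, 11]) cube([1276, 6, 186]);
translate([216, 376, 197]) cube([1276, 274, 11]);


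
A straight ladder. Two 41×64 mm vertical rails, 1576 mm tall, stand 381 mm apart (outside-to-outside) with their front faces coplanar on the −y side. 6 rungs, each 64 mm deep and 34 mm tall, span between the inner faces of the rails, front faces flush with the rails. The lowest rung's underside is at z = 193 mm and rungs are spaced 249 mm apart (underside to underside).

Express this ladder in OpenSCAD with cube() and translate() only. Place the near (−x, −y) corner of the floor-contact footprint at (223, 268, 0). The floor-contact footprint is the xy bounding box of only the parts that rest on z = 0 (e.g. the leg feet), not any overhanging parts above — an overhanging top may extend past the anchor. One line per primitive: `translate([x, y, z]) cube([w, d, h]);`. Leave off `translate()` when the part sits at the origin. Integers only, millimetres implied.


// rung span = 381 - 2*41 = 299
// rung[k] z = 193 + k*249
translate([223, 268, 0]) cube([41, 64, 1576]);
translate([563, 268, 0]) cube([41, 64, 1576]);
translate([264, 268, 193]) cube([299, 64, 34]);
translate([264, 268, 442]) cube([299, 64, 34]);
translate([264, 268, 691]) cube([299, 64, 34]);
translate([264, 268, 940]) cube([299, 64, 34]);
translate([264, 268, 1189]) cube([299, 64, 34]);
translate([264, 268, 1438]) cube([299, 64, 34]);


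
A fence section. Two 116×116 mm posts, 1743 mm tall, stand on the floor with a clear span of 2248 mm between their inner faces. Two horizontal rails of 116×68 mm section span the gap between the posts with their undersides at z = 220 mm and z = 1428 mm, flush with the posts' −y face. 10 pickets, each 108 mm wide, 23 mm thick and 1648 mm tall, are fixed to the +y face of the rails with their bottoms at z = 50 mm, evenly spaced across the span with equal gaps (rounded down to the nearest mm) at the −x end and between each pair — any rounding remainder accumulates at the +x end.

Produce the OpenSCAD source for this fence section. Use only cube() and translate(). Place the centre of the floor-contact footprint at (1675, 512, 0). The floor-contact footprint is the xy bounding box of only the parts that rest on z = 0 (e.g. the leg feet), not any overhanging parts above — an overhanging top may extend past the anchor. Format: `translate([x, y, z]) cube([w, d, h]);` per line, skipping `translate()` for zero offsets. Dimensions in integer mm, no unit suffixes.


translate([435, 454, 0]) cube([116, 116, 1743]);
translate([2799, 454, 0]) cube([116, 116, 1743]);
translate([551, 454, 220]) cube([2248, 116, 68]);
translate([551, 454, 1428]) cube([2248, 116, 68]);
translate([657, 570, 50]) cube([108, 23, 1648]);
translate([871, 570, 50]) cube([108, 23, 1648]);
translate([1085, 570, 50]) cube([108, 23, 1648]);
translate([1299, 570, 50]) cube([108, 23, 1648]);
translate([1513, 570, 50]) cube([108, 23, 1648]);
translate([1727, 570, 50]) cube([108, 23, 1648]);
translate([1941, 570, 50]) cube([108, 23, 1648]);
translate([2155, 570, 50]) cube([108, 23, 1648]);
translate([2369, 570, 50]) cube([108, 23, 1648]);
translate([2583, 570, 50]) cube([108, 23, 1648]);


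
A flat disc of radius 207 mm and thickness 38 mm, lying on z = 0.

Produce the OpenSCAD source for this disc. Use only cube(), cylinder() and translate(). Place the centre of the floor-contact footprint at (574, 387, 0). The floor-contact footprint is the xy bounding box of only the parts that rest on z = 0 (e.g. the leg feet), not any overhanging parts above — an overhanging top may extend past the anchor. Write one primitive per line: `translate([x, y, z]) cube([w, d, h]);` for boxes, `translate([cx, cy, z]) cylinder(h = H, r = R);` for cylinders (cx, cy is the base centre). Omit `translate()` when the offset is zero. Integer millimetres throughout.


translate([574, 387, 0]) cylinder(h = 38, r = 207);


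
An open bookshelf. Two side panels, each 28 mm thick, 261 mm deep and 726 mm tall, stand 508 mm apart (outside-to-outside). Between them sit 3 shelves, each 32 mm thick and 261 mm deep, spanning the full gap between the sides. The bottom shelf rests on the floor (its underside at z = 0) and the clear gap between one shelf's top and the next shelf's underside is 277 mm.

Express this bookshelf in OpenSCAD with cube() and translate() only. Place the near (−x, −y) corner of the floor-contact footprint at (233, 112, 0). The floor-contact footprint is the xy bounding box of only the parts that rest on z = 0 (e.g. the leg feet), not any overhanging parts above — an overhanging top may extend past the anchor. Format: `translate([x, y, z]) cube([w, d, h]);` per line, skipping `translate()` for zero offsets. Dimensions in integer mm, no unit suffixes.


translate([233, 112, 0]) cube([28, 261, 726]);
translate([713, 112, 0]) cube([28, 261, 726]);
translate([261, 112, 0]) cube([452, 261, 32]);
translate([261, 112, 309]) cube([452, 261, 32]);
translate([261, 112, 618]) cube([452, 261, 32]);
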